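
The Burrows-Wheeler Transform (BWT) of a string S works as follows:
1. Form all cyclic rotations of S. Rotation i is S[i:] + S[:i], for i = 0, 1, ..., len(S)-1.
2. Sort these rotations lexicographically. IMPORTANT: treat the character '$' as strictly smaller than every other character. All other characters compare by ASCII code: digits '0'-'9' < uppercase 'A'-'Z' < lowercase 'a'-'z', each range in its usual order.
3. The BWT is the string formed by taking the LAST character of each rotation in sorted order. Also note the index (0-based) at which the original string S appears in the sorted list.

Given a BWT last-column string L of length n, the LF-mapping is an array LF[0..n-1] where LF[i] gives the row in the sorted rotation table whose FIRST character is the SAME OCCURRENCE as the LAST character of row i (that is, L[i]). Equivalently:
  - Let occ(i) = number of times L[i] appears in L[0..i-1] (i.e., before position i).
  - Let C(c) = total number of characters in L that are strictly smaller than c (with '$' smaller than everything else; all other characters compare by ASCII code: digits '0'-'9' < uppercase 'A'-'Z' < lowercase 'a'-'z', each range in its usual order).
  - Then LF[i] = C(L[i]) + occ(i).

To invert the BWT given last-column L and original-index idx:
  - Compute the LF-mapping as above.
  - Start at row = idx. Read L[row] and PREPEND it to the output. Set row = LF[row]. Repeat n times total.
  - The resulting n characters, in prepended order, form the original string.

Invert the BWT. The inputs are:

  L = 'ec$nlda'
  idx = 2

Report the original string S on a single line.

LF mapping: 4 2 0 6 5 3 1
Walk LF starting at row 2, prepending L[row]:
  step 1: row=2, L[2]='$', prepend. Next row=LF[2]=0
  step 2: row=0, L[0]='e', prepend. Next row=LF[0]=4
  step 3: row=4, L[4]='l', prepend. Next row=LF[4]=5
  step 4: row=5, L[5]='d', prepend. Next row=LF[5]=3
  step 5: row=3, L[3]='n', prepend. Next row=LF[3]=6
  step 6: row=6, L[6]='a', prepend. Next row=LF[6]=1
  step 7: row=1, L[1]='c', prepend. Next row=LF[1]=2
Reversed output: candle$

Answer: candle$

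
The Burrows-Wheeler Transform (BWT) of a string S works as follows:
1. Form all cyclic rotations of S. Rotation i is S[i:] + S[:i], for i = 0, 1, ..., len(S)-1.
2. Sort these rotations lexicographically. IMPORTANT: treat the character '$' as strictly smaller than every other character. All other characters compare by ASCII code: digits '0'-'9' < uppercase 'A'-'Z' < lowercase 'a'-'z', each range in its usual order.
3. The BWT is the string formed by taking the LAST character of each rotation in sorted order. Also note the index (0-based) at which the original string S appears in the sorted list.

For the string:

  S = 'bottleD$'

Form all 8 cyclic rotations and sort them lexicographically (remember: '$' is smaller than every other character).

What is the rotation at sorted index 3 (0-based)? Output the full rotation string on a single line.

Answer: eD$bottl

Derivation:
All 8 rotations (rotation i = S[i:]+S[:i]):
  rot[0] = bottleD$
  rot[1] = ottleD$b
  rot[2] = ttleD$bo
  rot[3] = tleD$bot
  rot[4] = leD$bott
  rot[5] = eD$bottl
  rot[6] = D$bottle
  rot[7] = $bottleD
Sorted (with $ < everything):
  sorted[0] = $bottleD
  sorted[1] = D$bottle
  sorted[2] = bottleD$
  sorted[3] = eD$bottl
  sorted[4] = leD$bott
  sorted[5] = ottleD$b
  sorted[6] = tleD$bot
  sorted[7] = ttleD$bo
sorted[3] = eD$bottl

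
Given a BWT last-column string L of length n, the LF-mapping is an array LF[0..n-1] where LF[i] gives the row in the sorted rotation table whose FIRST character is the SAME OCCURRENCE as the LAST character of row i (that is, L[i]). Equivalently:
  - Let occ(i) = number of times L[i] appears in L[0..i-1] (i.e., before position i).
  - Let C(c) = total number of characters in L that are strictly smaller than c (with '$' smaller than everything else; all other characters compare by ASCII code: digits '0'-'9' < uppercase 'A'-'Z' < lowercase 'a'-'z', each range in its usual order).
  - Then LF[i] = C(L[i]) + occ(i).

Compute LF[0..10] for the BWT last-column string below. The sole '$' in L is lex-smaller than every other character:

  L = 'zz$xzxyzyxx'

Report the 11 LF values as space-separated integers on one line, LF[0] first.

Char counts: '$':1, 'x':4, 'y':2, 'z':4
C (first-col start): C('$')=0, C('x')=1, C('y')=5, C('z')=7
L[0]='z': occ=0, LF[0]=C('z')+0=7+0=7
L[1]='z': occ=1, LF[1]=C('z')+1=7+1=8
L[2]='$': occ=0, LF[2]=C('$')+0=0+0=0
L[3]='x': occ=0, LF[3]=C('x')+0=1+0=1
L[4]='z': occ=2, LF[4]=C('z')+2=7+2=9
L[5]='x': occ=1, LF[5]=C('x')+1=1+1=2
L[6]='y': occ=0, LF[6]=C('y')+0=5+0=5
L[7]='z': occ=3, LF[7]=C('z')+3=7+3=10
L[8]='y': occ=1, LF[8]=C('y')+1=5+1=6
L[9]='x': occ=2, LF[9]=C('x')+2=1+2=3
L[10]='x': occ=3, LF[10]=C('x')+3=1+3=4

Answer: 7 8 0 1 9 2 5 10 6 3 4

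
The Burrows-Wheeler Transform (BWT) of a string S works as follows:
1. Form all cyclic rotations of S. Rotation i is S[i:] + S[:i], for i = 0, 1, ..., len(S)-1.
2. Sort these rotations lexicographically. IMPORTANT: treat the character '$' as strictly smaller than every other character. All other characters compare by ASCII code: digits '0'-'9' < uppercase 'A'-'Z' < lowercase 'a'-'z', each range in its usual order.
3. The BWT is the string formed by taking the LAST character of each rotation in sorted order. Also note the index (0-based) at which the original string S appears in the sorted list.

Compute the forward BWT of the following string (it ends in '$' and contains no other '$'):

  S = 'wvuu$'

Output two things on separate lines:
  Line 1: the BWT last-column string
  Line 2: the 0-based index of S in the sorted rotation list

Answer: uuvw$
4

Derivation:
All 5 rotations (rotation i = S[i:]+S[:i]):
  rot[0] = wvuu$
  rot[1] = vuu$w
  rot[2] = uu$wv
  rot[3] = u$wvu
  rot[4] = $wvuu
Sorted (with $ < everything):
  sorted[0] = $wvuu  (last char: 'u')
  sorted[1] = u$wvu  (last char: 'u')
  sorted[2] = uu$wv  (last char: 'v')
  sorted[3] = vuu$w  (last char: 'w')
  sorted[4] = wvuu$  (last char: '$')
Last column: uuvw$
Original string S is at sorted index 4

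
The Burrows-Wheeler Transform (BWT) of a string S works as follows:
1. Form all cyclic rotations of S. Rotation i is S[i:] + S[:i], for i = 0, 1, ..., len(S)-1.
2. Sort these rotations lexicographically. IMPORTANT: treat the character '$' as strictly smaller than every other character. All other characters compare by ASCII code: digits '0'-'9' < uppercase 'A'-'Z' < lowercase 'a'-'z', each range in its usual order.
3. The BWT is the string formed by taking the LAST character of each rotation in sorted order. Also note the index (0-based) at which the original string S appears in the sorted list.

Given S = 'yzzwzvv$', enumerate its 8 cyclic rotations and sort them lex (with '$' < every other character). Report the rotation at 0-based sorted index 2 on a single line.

Answer: vv$yzzwz

Derivation:
All 8 rotations (rotation i = S[i:]+S[:i]):
  rot[0] = yzzwzvv$
  rot[1] = zzwzvv$y
  rot[2] = zwzvv$yz
  rot[3] = wzvv$yzz
  rot[4] = zvv$yzzw
  rot[5] = vv$yzzwz
  rot[6] = v$yzzwzv
  rot[7] = $yzzwzvv
Sorted (with $ < everything):
  sorted[0] = $yzzwzvv
  sorted[1] = v$yzzwzv
  sorted[2] = vv$yzzwz
  sorted[3] = wzvv$yzz
  sorted[4] = yzzwzvv$
  sorted[5] = zvv$yzzw
  sorted[6] = zwzvv$yz
  sorted[7] = zzwzvv$y
sorted[2] = vv$yzzwz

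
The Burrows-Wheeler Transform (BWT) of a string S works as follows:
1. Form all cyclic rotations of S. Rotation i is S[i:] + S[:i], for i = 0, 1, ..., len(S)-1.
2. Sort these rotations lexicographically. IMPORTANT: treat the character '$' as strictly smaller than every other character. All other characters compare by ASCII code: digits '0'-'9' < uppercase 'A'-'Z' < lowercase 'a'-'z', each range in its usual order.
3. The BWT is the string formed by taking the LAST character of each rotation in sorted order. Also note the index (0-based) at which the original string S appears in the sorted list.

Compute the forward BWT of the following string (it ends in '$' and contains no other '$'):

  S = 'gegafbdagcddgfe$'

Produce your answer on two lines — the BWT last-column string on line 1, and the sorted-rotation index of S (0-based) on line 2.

All 16 rotations (rotation i = S[i:]+S[:i]):
  rot[0] = gegafbdagcddgfe$
  rot[1] = egafbdagcddgfe$g
  rot[2] = gafbdagcddgfe$ge
  rot[3] = afbdagcddgfe$geg
  rot[4] = fbdagcddgfe$gega
  rot[5] = bdagcddgfe$gegaf
  rot[6] = dagcddgfe$gegafb
  rot[7] = agcddgfe$gegafbd
  rot[8] = gcddgfe$gegafbda
  rot[9] = cddgfe$gegafbdag
  rot[10] = ddgfe$gegafbdagc
  rot[11] = dgfe$gegafbdagcd
  rot[12] = gfe$gegafbdagcdd
  rot[13] = fe$gegafbdagcddg
  rot[14] = e$gegafbdagcddgf
  rot[15] = $gegafbdagcddgfe
Sorted (with $ < everything):
  sorted[0] = $gegafbdagcddgfe  (last char: 'e')
  sorted[1] = afbdagcddgfe$geg  (last char: 'g')
  sorted[2] = agcddgfe$gegafbd  (last char: 'd')
  sorted[3] = bdagcddgfe$gegaf  (last char: 'f')
  sorted[4] = cddgfe$gegafbdag  (last char: 'g')
  sorted[5] = dagcddgfe$gegafb  (last char: 'b')
  sorted[6] = ddgfe$gegafbdagc  (last char: 'c')
  sorted[7] = dgfe$gegafbdagcd  (last char: 'd')
  sorted[8] = e$gegafbdagcddgf  (last char: 'f')
  sorted[9] = egafbdagcddgfe$g  (last char: 'g')
  sorted[10] = fbdagcddgfe$gega  (last char: 'a')
  sorted[11] = fe$gegafbdagcddg  (last char: 'g')
  sorted[12] = gafbdagcddgfe$ge  (last char: 'e')
  sorted[13] = gcddgfe$gegafbda  (last char: 'a')
  sorted[14] = gegafbdagcddgfe$  (last char: '$')
  sorted[15] = gfe$gegafbdagcdd  (last char: 'd')
Last column: egdfgbcdfgagea$d
Original string S is at sorted index 14

Answer: egdfgbcdfgagea$d
14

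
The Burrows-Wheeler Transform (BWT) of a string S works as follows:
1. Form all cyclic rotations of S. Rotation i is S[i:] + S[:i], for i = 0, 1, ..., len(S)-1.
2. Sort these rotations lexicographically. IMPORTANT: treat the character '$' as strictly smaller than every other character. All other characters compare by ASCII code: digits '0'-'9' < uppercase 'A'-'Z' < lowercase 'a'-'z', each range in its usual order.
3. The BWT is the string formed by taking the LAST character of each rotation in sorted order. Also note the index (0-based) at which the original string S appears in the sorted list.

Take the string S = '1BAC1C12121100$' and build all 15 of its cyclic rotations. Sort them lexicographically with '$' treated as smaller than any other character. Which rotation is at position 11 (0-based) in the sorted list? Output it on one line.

Answer: AC1C12121100$1B

Derivation:
All 15 rotations (rotation i = S[i:]+S[:i]):
  rot[0] = 1BAC1C12121100$
  rot[1] = BAC1C12121100$1
  rot[2] = AC1C12121100$1B
  rot[3] = C1C12121100$1BA
  rot[4] = 1C12121100$1BAC
  rot[5] = C12121100$1BAC1
  rot[6] = 12121100$1BAC1C
  rot[7] = 2121100$1BAC1C1
  rot[8] = 121100$1BAC1C12
  rot[9] = 21100$1BAC1C121
  rot[10] = 1100$1BAC1C1212
  rot[11] = 100$1BAC1C12121
  rot[12] = 00$1BAC1C121211
  rot[13] = 0$1BAC1C1212110
  rot[14] = $1BAC1C12121100
Sorted (with $ < everything):
  sorted[0] = $1BAC1C12121100
  sorted[1] = 0$1BAC1C1212110
  sorted[2] = 00$1BAC1C121211
  sorted[3] = 100$1BAC1C12121
  sorted[4] = 1100$1BAC1C1212
  sorted[5] = 121100$1BAC1C12
  sorted[6] = 12121100$1BAC1C
  sorted[7] = 1BAC1C12121100$
  sorted[8] = 1C12121100$1BAC
  sorted[9] = 21100$1BAC1C121
  sorted[10] = 2121100$1BAC1C1
  sorted[11] = AC1C12121100$1B
  sorted[12] = BAC1C12121100$1
  sorted[13] = C12121100$1BAC1
  sorted[14] = C1C12121100$1BA
sorted[11] = AC1C12121100$1B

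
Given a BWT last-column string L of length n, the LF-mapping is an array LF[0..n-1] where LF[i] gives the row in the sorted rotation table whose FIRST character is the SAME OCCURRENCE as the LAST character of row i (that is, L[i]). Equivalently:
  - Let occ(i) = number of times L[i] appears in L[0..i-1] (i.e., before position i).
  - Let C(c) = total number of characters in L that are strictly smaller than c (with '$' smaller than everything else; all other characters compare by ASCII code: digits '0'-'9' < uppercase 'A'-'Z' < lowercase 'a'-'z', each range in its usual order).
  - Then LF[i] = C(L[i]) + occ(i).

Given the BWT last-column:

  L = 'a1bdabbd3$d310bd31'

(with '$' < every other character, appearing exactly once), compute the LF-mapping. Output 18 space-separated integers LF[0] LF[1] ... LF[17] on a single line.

Answer: 8 2 10 14 9 11 12 15 5 0 16 6 3 1 13 17 7 4

Derivation:
Char counts: '$':1, '0':1, '1':3, '3':3, 'a':2, 'b':4, 'd':4
C (first-col start): C('$')=0, C('0')=1, C('1')=2, C('3')=5, C('a')=8, C('b')=10, C('d')=14
L[0]='a': occ=0, LF[0]=C('a')+0=8+0=8
L[1]='1': occ=0, LF[1]=C('1')+0=2+0=2
L[2]='b': occ=0, LF[2]=C('b')+0=10+0=10
L[3]='d': occ=0, LF[3]=C('d')+0=14+0=14
L[4]='a': occ=1, LF[4]=C('a')+1=8+1=9
L[5]='b': occ=1, LF[5]=C('b')+1=10+1=11
L[6]='b': occ=2, LF[6]=C('b')+2=10+2=12
L[7]='d': occ=1, LF[7]=C('d')+1=14+1=15
L[8]='3': occ=0, LF[8]=C('3')+0=5+0=5
L[9]='$': occ=0, LF[9]=C('$')+0=0+0=0
L[10]='d': occ=2, LF[10]=C('d')+2=14+2=16
L[11]='3': occ=1, LF[11]=C('3')+1=5+1=6
L[12]='1': occ=1, LF[12]=C('1')+1=2+1=3
L[13]='0': occ=0, LF[13]=C('0')+0=1+0=1
L[14]='b': occ=3, LF[14]=C('b')+3=10+3=13
L[15]='d': occ=3, LF[15]=C('d')+3=14+3=17
L[16]='3': occ=2, LF[16]=C('3')+2=5+2=7
L[17]='1': occ=2, LF[17]=C('1')+2=2+2=4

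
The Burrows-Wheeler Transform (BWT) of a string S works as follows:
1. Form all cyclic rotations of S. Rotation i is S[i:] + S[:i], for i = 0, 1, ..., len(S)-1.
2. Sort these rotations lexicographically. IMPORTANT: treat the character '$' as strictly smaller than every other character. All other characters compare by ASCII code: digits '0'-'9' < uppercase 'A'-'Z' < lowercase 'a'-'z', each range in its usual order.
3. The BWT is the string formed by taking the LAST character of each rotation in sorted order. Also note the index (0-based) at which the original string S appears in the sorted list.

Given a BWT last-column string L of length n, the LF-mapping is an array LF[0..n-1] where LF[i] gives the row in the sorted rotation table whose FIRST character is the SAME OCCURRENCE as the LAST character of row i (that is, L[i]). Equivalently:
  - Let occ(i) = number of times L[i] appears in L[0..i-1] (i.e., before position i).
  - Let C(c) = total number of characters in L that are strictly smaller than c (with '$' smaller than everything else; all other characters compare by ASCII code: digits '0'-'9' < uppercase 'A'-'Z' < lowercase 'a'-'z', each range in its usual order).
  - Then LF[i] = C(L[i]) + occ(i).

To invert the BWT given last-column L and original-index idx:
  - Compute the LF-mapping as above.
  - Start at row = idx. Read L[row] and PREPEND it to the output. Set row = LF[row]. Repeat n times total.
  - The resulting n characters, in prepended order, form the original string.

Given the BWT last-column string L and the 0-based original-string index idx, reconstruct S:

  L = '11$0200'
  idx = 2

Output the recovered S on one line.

LF mapping: 4 5 0 1 6 2 3
Walk LF starting at row 2, prepending L[row]:
  step 1: row=2, L[2]='$', prepend. Next row=LF[2]=0
  step 2: row=0, L[0]='1', prepend. Next row=LF[0]=4
  step 3: row=4, L[4]='2', prepend. Next row=LF[4]=6
  step 4: row=6, L[6]='0', prepend. Next row=LF[6]=3
  step 5: row=3, L[3]='0', prepend. Next row=LF[3]=1
  step 6: row=1, L[1]='1', prepend. Next row=LF[1]=5
  step 7: row=5, L[5]='0', prepend. Next row=LF[5]=2
Reversed output: 010021$

Answer: 010021$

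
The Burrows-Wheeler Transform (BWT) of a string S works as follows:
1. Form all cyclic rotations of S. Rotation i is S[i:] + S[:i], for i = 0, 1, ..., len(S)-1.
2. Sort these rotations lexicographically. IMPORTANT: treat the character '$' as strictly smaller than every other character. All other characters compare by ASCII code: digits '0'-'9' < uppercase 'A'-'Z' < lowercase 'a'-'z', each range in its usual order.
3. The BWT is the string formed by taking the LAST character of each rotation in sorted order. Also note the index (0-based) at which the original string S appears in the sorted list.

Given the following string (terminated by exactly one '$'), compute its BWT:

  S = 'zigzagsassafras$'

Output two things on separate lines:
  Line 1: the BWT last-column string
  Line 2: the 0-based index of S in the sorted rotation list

Answer: sszrsaaizfasgag$
15

Derivation:
All 16 rotations (rotation i = S[i:]+S[:i]):
  rot[0] = zigzagsassafras$
  rot[1] = igzagsassafras$z
  rot[2] = gzagsassafras$zi
  rot[3] = zagsassafras$zig
  rot[4] = agsassafras$zigz
  rot[5] = gsassafras$zigza
  rot[6] = sassafras$zigzag
  rot[7] = assafras$zigzags
  rot[8] = ssafras$zigzagsa
  rot[9] = safras$zigzagsas
  rot[10] = afras$zigzagsass
  rot[11] = fras$zigzagsassa
  rot[12] = ras$zigzagsassaf
  rot[13] = as$zigzagsassafr
  rot[14] = s$zigzagsassafra
  rot[15] = $zigzagsassafras
Sorted (with $ < everything):
  sorted[0] = $zigzagsassafras  (last char: 's')
  sorted[1] = afras$zigzagsass  (last char: 's')
  sorted[2] = agsassafras$zigz  (last char: 'z')
  sorted[3] = as$zigzagsassafr  (last char: 'r')
  sorted[4] = assafras$zigzags  (last char: 's')
  sorted[5] = fras$zigzagsassa  (last char: 'a')
  sorted[6] = gsassafras$zigza  (last char: 'a')
  sorted[7] = gzagsassafras$zi  (last char: 'i')
  sorted[8] = igzagsassafras$z  (last char: 'z')
  sorted[9] = ras$zigzagsassaf  (last char: 'f')
  sorted[10] = s$zigzagsassafra  (last char: 'a')
  sorted[11] = safras$zigzagsas  (last char: 's')
  sorted[12] = sassafras$zigzag  (last char: 'g')
  sorted[13] = ssafras$zigzagsa  (last char: 'a')
  sorted[14] = zagsassafras$zig  (last char: 'g')
  sorted[15] = zigzagsassafras$  (last char: '$')
Last column: sszrsaaizfasgag$
Original string S is at sorted index 15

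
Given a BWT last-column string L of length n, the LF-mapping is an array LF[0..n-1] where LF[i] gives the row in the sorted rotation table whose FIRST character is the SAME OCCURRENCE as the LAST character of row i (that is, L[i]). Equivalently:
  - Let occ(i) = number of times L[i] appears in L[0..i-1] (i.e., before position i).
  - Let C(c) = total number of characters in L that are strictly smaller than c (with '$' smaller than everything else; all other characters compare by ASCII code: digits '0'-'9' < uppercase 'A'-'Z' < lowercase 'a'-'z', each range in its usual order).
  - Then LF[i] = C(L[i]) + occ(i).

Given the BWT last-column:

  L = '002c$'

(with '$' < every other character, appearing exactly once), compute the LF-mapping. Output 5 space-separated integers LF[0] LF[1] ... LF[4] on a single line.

Answer: 1 2 3 4 0

Derivation:
Char counts: '$':1, '0':2, '2':1, 'c':1
C (first-col start): C('$')=0, C('0')=1, C('2')=3, C('c')=4
L[0]='0': occ=0, LF[0]=C('0')+0=1+0=1
L[1]='0': occ=1, LF[1]=C('0')+1=1+1=2
L[2]='2': occ=0, LF[2]=C('2')+0=3+0=3
L[3]='c': occ=0, LF[3]=C('c')+0=4+0=4
L[4]='$': occ=0, LF[4]=C('$')+0=0+0=0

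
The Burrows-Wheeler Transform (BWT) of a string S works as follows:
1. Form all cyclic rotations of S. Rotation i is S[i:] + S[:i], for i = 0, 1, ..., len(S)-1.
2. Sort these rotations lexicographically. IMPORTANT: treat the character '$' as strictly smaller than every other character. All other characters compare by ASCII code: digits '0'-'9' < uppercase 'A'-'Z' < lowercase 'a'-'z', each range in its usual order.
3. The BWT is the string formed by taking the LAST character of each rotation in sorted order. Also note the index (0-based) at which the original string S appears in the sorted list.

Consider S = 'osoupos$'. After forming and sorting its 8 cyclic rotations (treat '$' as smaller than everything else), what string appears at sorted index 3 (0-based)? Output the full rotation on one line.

Answer: oupos$os

Derivation:
All 8 rotations (rotation i = S[i:]+S[:i]):
  rot[0] = osoupos$
  rot[1] = soupos$o
  rot[2] = oupos$os
  rot[3] = upos$oso
  rot[4] = pos$osou
  rot[5] = os$osoup
  rot[6] = s$osoupo
  rot[7] = $osoupos
Sorted (with $ < everything):
  sorted[0] = $osoupos
  sorted[1] = os$osoup
  sorted[2] = osoupos$
  sorted[3] = oupos$os
  sorted[4] = pos$osou
  sorted[5] = s$osoupo
  sorted[6] = soupos$o
  sorted[7] = upos$oso
sorted[3] = oupos$os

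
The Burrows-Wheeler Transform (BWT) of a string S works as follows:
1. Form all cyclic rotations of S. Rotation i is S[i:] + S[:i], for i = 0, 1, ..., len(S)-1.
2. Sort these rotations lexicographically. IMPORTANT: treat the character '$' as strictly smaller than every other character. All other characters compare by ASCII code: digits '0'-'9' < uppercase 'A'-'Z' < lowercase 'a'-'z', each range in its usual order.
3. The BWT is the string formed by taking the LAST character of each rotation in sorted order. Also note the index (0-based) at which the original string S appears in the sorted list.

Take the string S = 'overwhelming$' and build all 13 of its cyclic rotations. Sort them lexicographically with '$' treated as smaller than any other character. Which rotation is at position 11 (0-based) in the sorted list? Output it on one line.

Answer: verwhelming$o

Derivation:
All 13 rotations (rotation i = S[i:]+S[:i]):
  rot[0] = overwhelming$
  rot[1] = verwhelming$o
  rot[2] = erwhelming$ov
  rot[3] = rwhelming$ove
  rot[4] = whelming$over
  rot[5] = helming$overw
  rot[6] = elming$overwh
  rot[7] = lming$overwhe
  rot[8] = ming$overwhel
  rot[9] = ing$overwhelm
  rot[10] = ng$overwhelmi
  rot[11] = g$overwhelmin
  rot[12] = $overwhelming
Sorted (with $ < everything):
  sorted[0] = $overwhelming
  sorted[1] = elming$overwh
  sorted[2] = erwhelming$ov
  sorted[3] = g$overwhelmin
  sorted[4] = helming$overw
  sorted[5] = ing$overwhelm
  sorted[6] = lming$overwhe
  sorted[7] = ming$overwhel
  sorted[8] = ng$overwhelmi
  sorted[9] = overwhelming$
  sorted[10] = rwhelming$ove
  sorted[11] = verwhelming$o
  sorted[12] = whelming$over
sorted[11] = verwhelming$o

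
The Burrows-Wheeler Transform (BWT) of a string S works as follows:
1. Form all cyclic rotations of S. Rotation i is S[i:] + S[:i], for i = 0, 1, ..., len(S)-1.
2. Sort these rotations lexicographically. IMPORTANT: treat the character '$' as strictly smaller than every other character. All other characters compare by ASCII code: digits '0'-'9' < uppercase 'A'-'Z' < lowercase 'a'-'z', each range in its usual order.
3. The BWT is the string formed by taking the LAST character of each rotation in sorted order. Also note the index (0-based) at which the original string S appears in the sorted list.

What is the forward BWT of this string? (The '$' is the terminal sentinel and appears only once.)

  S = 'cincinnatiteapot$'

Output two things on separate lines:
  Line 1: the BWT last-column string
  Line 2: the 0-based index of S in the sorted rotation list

Answer: ten$ntcctniipaoia
3

Derivation:
All 17 rotations (rotation i = S[i:]+S[:i]):
  rot[0] = cincinnatiteapot$
  rot[1] = incinnatiteapot$c
  rot[2] = ncinnatiteapot$ci
  rot[3] = cinnatiteapot$cin
  rot[4] = innatiteapot$cinc
  rot[5] = nnatiteapot$cinci
  rot[6] = natiteapot$cincin
  rot[7] = atiteapot$cincinn
  rot[8] = titeapot$cincinna
  rot[9] = iteapot$cincinnat
  rot[10] = teapot$cincinnati
  rot[11] = eapot$cincinnatit
  rot[12] = apot$cincinnatite
  rot[13] = pot$cincinnatitea
  rot[14] = ot$cincinnatiteap
  rot[15] = t$cincinnatiteapo
  rot[16] = $cincinnatiteapot
Sorted (with $ < everything):
  sorted[0] = $cincinnatiteapot  (last char: 't')
  sorted[1] = apot$cincinnatite  (last char: 'e')
  sorted[2] = atiteapot$cincinn  (last char: 'n')
  sorted[3] = cincinnatiteapot$  (last char: '$')
  sorted[4] = cinnatiteapot$cin  (last char: 'n')
  sorted[5] = eapot$cincinnatit  (last char: 't')
  sorted[6] = incinnatiteapot$c  (last char: 'c')
  sorted[7] = innatiteapot$cinc  (last char: 'c')
  sorted[8] = iteapot$cincinnat  (last char: 't')
  sorted[9] = natiteapot$cincin  (last char: 'n')
  sorted[10] = ncinnatiteapot$ci  (last char: 'i')
  sorted[11] = nnatiteapot$cinci  (last char: 'i')
  sorted[12] = ot$cincinnatiteap  (last char: 'p')
  sorted[13] = pot$cincinnatitea  (last char: 'a')
  sorted[14] = t$cincinnatiteapo  (last char: 'o')
  sorted[15] = teapot$cincinnati  (last char: 'i')
  sorted[16] = titeapot$cincinna  (last char: 'a')
Last column: ten$ntcctniipaoia
Original string S is at sorted index 3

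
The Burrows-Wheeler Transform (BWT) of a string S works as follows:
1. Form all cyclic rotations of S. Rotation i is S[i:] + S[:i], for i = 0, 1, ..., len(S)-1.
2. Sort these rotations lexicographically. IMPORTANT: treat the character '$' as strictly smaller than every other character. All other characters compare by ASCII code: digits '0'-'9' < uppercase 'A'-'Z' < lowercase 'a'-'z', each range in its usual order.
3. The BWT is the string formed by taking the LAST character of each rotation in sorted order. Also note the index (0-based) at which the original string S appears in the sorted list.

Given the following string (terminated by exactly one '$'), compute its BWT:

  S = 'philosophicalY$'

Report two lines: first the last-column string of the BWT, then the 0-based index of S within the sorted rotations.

All 15 rotations (rotation i = S[i:]+S[:i]):
  rot[0] = philosophicalY$
  rot[1] = hilosophicalY$p
  rot[2] = ilosophicalY$ph
  rot[3] = losophicalY$phi
  rot[4] = osophicalY$phil
  rot[5] = sophicalY$philo
  rot[6] = ophicalY$philos
  rot[7] = phicalY$philoso
  rot[8] = hicalY$philosop
  rot[9] = icalY$philosoph
  rot[10] = calY$philosophi
  rot[11] = alY$philosophic
  rot[12] = lY$philosophica
  rot[13] = Y$philosophical
  rot[14] = $philosophicalY
Sorted (with $ < everything):
  sorted[0] = $philosophicalY  (last char: 'Y')
  sorted[1] = Y$philosophical  (last char: 'l')
  sorted[2] = alY$philosophic  (last char: 'c')
  sorted[3] = calY$philosophi  (last char: 'i')
  sorted[4] = hicalY$philosop  (last char: 'p')
  sorted[5] = hilosophicalY$p  (last char: 'p')
  sorted[6] = icalY$philosoph  (last char: 'h')
  sorted[7] = ilosophicalY$ph  (last char: 'h')
  sorted[8] = lY$philosophica  (last char: 'a')
  sorted[9] = losophicalY$phi  (last char: 'i')
  sorted[10] = ophicalY$philos  (last char: 's')
  sorted[11] = osophicalY$phil  (last char: 'l')
  sorted[12] = phicalY$philoso  (last char: 'o')
  sorted[13] = philosophicalY$  (last char: '$')
  sorted[14] = sophicalY$philo  (last char: 'o')
Last column: Ylcipphhaislo$o
Original string S is at sorted index 13

Answer: Ylcipphhaislo$o
13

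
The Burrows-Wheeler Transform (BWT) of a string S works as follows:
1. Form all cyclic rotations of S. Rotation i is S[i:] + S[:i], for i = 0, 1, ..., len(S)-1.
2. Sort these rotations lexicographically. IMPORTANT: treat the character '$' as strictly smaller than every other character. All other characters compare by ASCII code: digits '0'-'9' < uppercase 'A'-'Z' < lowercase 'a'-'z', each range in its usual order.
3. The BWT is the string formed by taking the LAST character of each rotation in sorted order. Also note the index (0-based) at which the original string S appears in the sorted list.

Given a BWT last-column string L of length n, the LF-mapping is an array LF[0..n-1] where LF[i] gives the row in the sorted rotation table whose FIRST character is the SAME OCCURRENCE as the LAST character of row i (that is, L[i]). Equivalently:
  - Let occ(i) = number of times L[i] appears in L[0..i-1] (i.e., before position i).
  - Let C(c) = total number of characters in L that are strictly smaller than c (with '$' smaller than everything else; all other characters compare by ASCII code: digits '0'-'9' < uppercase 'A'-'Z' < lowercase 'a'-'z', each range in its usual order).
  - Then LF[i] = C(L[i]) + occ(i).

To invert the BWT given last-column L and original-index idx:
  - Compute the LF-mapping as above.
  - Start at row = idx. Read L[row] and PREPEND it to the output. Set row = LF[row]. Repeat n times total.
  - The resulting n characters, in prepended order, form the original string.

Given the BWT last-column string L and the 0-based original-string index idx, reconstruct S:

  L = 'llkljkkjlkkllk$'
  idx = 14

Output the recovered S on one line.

LF mapping: 9 10 3 11 1 4 5 2 12 6 7 13 14 8 0
Walk LF starting at row 14, prepending L[row]:
  step 1: row=14, L[14]='$', prepend. Next row=LF[14]=0
  step 2: row=0, L[0]='l', prepend. Next row=LF[0]=9
  step 3: row=9, L[9]='k', prepend. Next row=LF[9]=6
  step 4: row=6, L[6]='k', prepend. Next row=LF[6]=5
  step 5: row=5, L[5]='k', prepend. Next row=LF[5]=4
  step 6: row=4, L[4]='j', prepend. Next row=LF[4]=1
  step 7: row=1, L[1]='l', prepend. Next row=LF[1]=10
  step 8: row=10, L[10]='k', prepend. Next row=LF[10]=7
  step 9: row=7, L[7]='j', prepend. Next row=LF[7]=2
  step 10: row=2, L[2]='k', prepend. Next row=LF[2]=3
  step 11: row=3, L[3]='l', prepend. Next row=LF[3]=11
  step 12: row=11, L[11]='l', prepend. Next row=LF[11]=13
  step 13: row=13, L[13]='k', prepend. Next row=LF[13]=8
  step 14: row=8, L[8]='l', prepend. Next row=LF[8]=12
  step 15: row=12, L[12]='l', prepend. Next row=LF[12]=14
Reversed output: llkllkjkljkkkl$

Answer: llkllkjkljkkkl$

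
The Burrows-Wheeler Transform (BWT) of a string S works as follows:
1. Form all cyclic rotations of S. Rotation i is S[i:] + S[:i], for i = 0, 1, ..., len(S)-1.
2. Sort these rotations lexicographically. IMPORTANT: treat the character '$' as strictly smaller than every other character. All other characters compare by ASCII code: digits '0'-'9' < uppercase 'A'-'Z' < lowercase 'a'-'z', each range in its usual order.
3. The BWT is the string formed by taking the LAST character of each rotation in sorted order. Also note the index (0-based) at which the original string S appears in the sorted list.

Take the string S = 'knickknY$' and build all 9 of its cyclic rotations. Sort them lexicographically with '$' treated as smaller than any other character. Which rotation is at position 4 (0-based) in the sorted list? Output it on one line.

Answer: kknY$knic

Derivation:
All 9 rotations (rotation i = S[i:]+S[:i]):
  rot[0] = knickknY$
  rot[1] = nickknY$k
  rot[2] = ickknY$kn
  rot[3] = ckknY$kni
  rot[4] = kknY$knic
  rot[5] = knY$knick
  rot[6] = nY$knickk
  rot[7] = Y$knickkn
  rot[8] = $knickknY
Sorted (with $ < everything):
  sorted[0] = $knickknY
  sorted[1] = Y$knickkn
  sorted[2] = ckknY$kni
  sorted[3] = ickknY$kn
  sorted[4] = kknY$knic
  sorted[5] = knY$knick
  sorted[6] = knickknY$
  sorted[7] = nY$knickk
  sorted[8] = nickknY$k
sorted[4] = kknY$knic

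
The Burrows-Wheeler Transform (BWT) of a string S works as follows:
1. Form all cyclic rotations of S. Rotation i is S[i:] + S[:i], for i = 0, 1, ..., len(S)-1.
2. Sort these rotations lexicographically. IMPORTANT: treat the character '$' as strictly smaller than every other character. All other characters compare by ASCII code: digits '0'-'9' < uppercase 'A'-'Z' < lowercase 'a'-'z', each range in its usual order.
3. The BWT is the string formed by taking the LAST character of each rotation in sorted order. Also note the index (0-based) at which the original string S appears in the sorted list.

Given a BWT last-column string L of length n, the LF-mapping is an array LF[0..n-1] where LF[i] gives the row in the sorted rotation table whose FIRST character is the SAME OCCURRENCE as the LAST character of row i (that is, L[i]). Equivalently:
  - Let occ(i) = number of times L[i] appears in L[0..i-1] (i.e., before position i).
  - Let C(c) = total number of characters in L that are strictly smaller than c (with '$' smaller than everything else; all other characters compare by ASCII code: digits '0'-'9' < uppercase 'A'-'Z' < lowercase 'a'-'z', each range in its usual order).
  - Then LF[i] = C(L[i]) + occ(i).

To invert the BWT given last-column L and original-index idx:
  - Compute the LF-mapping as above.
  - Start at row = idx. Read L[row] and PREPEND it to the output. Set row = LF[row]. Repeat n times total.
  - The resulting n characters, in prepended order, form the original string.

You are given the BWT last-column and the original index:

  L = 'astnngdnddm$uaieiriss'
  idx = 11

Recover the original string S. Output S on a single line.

LF mapping: 1 16 19 12 13 7 3 14 4 5 11 0 20 2 8 6 9 15 10 17 18
Walk LF starting at row 11, prepending L[row]:
  step 1: row=11, L[11]='$', prepend. Next row=LF[11]=0
  step 2: row=0, L[0]='a', prepend. Next row=LF[0]=1
  step 3: row=1, L[1]='s', prepend. Next row=LF[1]=16
  step 4: row=16, L[16]='i', prepend. Next row=LF[16]=9
  step 5: row=9, L[9]='d', prepend. Next row=LF[9]=5
  step 6: row=5, L[5]='g', prepend. Next row=LF[5]=7
  step 7: row=7, L[7]='n', prepend. Next row=LF[7]=14
  step 8: row=14, L[14]='i', prepend. Next row=LF[14]=8
  step 9: row=8, L[8]='d', prepend. Next row=LF[8]=4
  step 10: row=4, L[4]='n', prepend. Next row=LF[4]=13
  step 11: row=13, L[13]='a', prepend. Next row=LF[13]=2
  step 12: row=2, L[2]='t', prepend. Next row=LF[2]=19
  step 13: row=19, L[19]='s', prepend. Next row=LF[19]=17
  step 14: row=17, L[17]='r', prepend. Next row=LF[17]=15
  step 15: row=15, L[15]='e', prepend. Next row=LF[15]=6
  step 16: row=6, L[6]='d', prepend. Next row=LF[6]=3
  step 17: row=3, L[3]='n', prepend. Next row=LF[3]=12
  step 18: row=12, L[12]='u', prepend. Next row=LF[12]=20
  step 19: row=20, L[20]='s', prepend. Next row=LF[20]=18
  step 20: row=18, L[18]='i', prepend. Next row=LF[18]=10
  step 21: row=10, L[10]='m', prepend. Next row=LF[10]=11
Reversed output: misunderstandingdisa$

Answer: misunderstandingdisa$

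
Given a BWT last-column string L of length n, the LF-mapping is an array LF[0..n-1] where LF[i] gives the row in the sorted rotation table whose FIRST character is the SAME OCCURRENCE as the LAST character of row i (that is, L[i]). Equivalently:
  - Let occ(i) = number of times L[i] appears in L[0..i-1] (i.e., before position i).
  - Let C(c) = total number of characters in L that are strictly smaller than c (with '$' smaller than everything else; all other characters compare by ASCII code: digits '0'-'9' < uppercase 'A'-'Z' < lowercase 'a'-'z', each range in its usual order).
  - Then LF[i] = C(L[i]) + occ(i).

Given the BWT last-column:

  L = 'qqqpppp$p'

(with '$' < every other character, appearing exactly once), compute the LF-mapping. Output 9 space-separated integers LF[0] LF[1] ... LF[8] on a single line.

Char counts: '$':1, 'p':5, 'q':3
C (first-col start): C('$')=0, C('p')=1, C('q')=6
L[0]='q': occ=0, LF[0]=C('q')+0=6+0=6
L[1]='q': occ=1, LF[1]=C('q')+1=6+1=7
L[2]='q': occ=2, LF[2]=C('q')+2=6+2=8
L[3]='p': occ=0, LF[3]=C('p')+0=1+0=1
L[4]='p': occ=1, LF[4]=C('p')+1=1+1=2
L[5]='p': occ=2, LF[5]=C('p')+2=1+2=3
L[6]='p': occ=3, LF[6]=C('p')+3=1+3=4
L[7]='$': occ=0, LF[7]=C('$')+0=0+0=0
L[8]='p': occ=4, LF[8]=C('p')+4=1+4=5

Answer: 6 7 8 1 2 3 4 0 5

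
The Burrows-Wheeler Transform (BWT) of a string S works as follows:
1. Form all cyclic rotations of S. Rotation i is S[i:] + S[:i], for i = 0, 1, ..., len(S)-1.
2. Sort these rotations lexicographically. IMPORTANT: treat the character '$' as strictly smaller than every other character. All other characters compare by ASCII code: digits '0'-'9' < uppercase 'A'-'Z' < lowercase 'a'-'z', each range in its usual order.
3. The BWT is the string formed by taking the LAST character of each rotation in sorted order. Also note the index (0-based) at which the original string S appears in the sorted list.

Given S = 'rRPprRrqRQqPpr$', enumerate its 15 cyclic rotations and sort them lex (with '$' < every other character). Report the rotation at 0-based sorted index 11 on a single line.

All 15 rotations (rotation i = S[i:]+S[:i]):
  rot[0] = rRPprRrqRQqPpr$
  rot[1] = RPprRrqRQqPpr$r
  rot[2] = PprRrqRQqPpr$rR
  rot[3] = prRrqRQqPpr$rRP
  rot[4] = rRrqRQqPpr$rRPp
  rot[5] = RrqRQqPpr$rRPpr
  rot[6] = rqRQqPpr$rRPprR
  rot[7] = qRQqPpr$rRPprRr
  rot[8] = RQqPpr$rRPprRrq
  rot[9] = QqPpr$rRPprRrqR
  rot[10] = qPpr$rRPprRrqRQ
  rot[11] = Ppr$rRPprRrqRQq
  rot[12] = pr$rRPprRrqRQqP
  rot[13] = r$rRPprRrqRQqPp
  rot[14] = $rRPprRrqRQqPpr
Sorted (with $ < everything):
  sorted[0] = $rRPprRrqRQqPpr
  sorted[1] = Ppr$rRPprRrqRQq
  sorted[2] = PprRrqRQqPpr$rR
  sorted[3] = QqPpr$rRPprRrqR
  sorted[4] = RPprRrqRQqPpr$r
  sorted[5] = RQqPpr$rRPprRrq
  sorted[6] = RrqRQqPpr$rRPpr
  sorted[7] = pr$rRPprRrqRQqP
  sorted[8] = prRrqRQqPpr$rRP
  sorted[9] = qPpr$rRPprRrqRQ
  sorted[10] = qRQqPpr$rRPprRr
  sorted[11] = r$rRPprRrqRQqPp
  sorted[12] = rRPprRrqRQqPpr$
  sorted[13] = rRrqRQqPpr$rRPp
  sorted[14] = rqRQqPpr$rRPprR
sorted[11] = r$rRPprRrqRQqPp

Answer: r$rRPprRrqRQqPp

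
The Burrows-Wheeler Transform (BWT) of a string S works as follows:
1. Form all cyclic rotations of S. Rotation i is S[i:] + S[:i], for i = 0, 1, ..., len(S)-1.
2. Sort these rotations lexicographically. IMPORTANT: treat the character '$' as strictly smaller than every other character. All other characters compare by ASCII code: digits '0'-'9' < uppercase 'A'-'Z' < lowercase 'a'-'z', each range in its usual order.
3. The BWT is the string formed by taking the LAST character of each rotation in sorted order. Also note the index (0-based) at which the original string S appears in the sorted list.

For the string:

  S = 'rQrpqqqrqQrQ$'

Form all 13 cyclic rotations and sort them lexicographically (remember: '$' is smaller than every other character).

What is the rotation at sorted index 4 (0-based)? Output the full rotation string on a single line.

Answer: pqqqrqQrQ$rQr

Derivation:
All 13 rotations (rotation i = S[i:]+S[:i]):
  rot[0] = rQrpqqqrqQrQ$
  rot[1] = QrpqqqrqQrQ$r
  rot[2] = rpqqqrqQrQ$rQ
  rot[3] = pqqqrqQrQ$rQr
  rot[4] = qqqrqQrQ$rQrp
  rot[5] = qqrqQrQ$rQrpq
  rot[6] = qrqQrQ$rQrpqq
  rot[7] = rqQrQ$rQrpqqq
  rot[8] = qQrQ$rQrpqqqr
  rot[9] = QrQ$rQrpqqqrq
  rot[10] = rQ$rQrpqqqrqQ
  rot[11] = Q$rQrpqqqrqQr
  rot[12] = $rQrpqqqrqQrQ
Sorted (with $ < everything):
  sorted[0] = $rQrpqqqrqQrQ
  sorted[1] = Q$rQrpqqqrqQr
  sorted[2] = QrQ$rQrpqqqrq
  sorted[3] = QrpqqqrqQrQ$r
  sorted[4] = pqqqrqQrQ$rQr
  sorted[5] = qQrQ$rQrpqqqr
  sorted[6] = qqqrqQrQ$rQrp
  sorted[7] = qqrqQrQ$rQrpq
  sorted[8] = qrqQrQ$rQrpqq
  sorted[9] = rQ$rQrpqqqrqQ
  sorted[10] = rQrpqqqrqQrQ$
  sorted[11] = rpqqqrqQrQ$rQ
  sorted[12] = rqQrQ$rQrpqqq
sorted[4] = pqqqrqQrQ$rQr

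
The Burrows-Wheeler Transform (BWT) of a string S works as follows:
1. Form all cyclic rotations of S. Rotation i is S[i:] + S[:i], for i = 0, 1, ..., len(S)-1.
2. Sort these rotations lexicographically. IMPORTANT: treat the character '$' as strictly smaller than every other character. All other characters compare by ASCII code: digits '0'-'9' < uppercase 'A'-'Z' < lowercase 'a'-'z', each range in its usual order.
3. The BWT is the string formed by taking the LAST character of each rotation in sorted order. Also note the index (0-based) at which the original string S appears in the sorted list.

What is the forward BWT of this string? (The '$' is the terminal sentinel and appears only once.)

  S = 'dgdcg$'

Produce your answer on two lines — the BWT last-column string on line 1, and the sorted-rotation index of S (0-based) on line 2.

Answer: gdg$cd
3

Derivation:
All 6 rotations (rotation i = S[i:]+S[:i]):
  rot[0] = dgdcg$
  rot[1] = gdcg$d
  rot[2] = dcg$dg
  rot[3] = cg$dgd
  rot[4] = g$dgdc
  rot[5] = $dgdcg
Sorted (with $ < everything):
  sorted[0] = $dgdcg  (last char: 'g')
  sorted[1] = cg$dgd  (last char: 'd')
  sorted[2] = dcg$dg  (last char: 'g')
  sorted[3] = dgdcg$  (last char: '$')
  sorted[4] = g$dgdc  (last char: 'c')
  sorted[5] = gdcg$d  (last char: 'd')
Last column: gdg$cd
Original string S is at sorted index 3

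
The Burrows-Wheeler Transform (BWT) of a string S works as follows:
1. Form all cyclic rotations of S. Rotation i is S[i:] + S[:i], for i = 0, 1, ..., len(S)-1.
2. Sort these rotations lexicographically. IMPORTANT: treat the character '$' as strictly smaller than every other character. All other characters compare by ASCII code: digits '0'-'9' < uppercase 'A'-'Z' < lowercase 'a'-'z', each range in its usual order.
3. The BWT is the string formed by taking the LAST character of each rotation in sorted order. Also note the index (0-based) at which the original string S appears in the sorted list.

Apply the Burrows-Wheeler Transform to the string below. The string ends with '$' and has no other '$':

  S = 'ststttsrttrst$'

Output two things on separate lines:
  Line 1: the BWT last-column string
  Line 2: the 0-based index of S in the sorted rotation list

Answer: ttstr$tsttsrts
5

Derivation:
All 14 rotations (rotation i = S[i:]+S[:i]):
  rot[0] = ststttsrttrst$
  rot[1] = tstttsrttrst$s
  rot[2] = stttsrttrst$st
  rot[3] = tttsrttrst$sts
  rot[4] = ttsrttrst$stst
  rot[5] = tsrttrst$ststt
  rot[6] = srttrst$ststtt
  rot[7] = rttrst$ststtts
  rot[8] = ttrst$ststttsr
  rot[9] = trst$ststttsrt
  rot[10] = rst$ststttsrtt
  rot[11] = st$ststttsrttr
  rot[12] = t$ststttsrttrs
  rot[13] = $ststttsrttrst
Sorted (with $ < everything):
  sorted[0] = $ststttsrttrst  (last char: 't')
  sorted[1] = rst$ststttsrtt  (last char: 't')
  sorted[2] = rttrst$ststtts  (last char: 's')
  sorted[3] = srttrst$ststtt  (last char: 't')
  sorted[4] = st$ststttsrttr  (last char: 'r')
  sorted[5] = ststttsrttrst$  (last char: '$')
  sorted[6] = stttsrttrst$st  (last char: 't')
  sorted[7] = t$ststttsrttrs  (last char: 's')
  sorted[8] = trst$ststttsrt  (last char: 't')
  sorted[9] = tsrttrst$ststt  (last char: 't')
  sorted[10] = tstttsrttrst$s  (last char: 's')
  sorted[11] = ttrst$ststttsr  (last char: 'r')
  sorted[12] = ttsrttrst$stst  (last char: 't')
  sorted[13] = tttsrttrst$sts  (last char: 's')
Last column: ttstr$tsttsrts
Original string S is at sorted index 5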